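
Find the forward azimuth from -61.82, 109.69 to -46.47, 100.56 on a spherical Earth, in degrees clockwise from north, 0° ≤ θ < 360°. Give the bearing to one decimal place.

337.0°

Δλ = 100.56 − 109.69 = -9.13°.
θ = atan2( sin Δλ · cos φ₂ , cos φ₁ · sin φ₂ − sin φ₁ · cos φ₂ · cos Δλ )
  = atan2(-0.10928, 0.25702) = -23.035° → normalised to [0°, 360°): 336.965°.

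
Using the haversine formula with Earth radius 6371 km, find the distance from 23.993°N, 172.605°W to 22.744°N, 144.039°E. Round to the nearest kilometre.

4410 km

Δλ = 144.039 − -172.605 = 316.644°; wrapped into (−180°, 180°]: -43.356°.
Δφ = 22.744 − 23.993 = -1.249°.
a = sin²(Δφ/2) + cos φ₁ · cos φ₂ · sin²(Δλ/2) = 0.115085.
c = 2·atan2(√a, √(1−a)) = 0.69222 rad → d = 6371·c ≈ 4410.14 km.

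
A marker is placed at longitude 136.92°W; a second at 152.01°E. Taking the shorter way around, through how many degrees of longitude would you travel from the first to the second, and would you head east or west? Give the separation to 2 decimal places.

Raw difference: 152.01 − -136.92 = 288.93°.
Normalise into (−180°, 180°]: 288.93° − 360° = -71.07°.
Negative ⇒ the second point lies to the west; separation 71.07°.

71.07° west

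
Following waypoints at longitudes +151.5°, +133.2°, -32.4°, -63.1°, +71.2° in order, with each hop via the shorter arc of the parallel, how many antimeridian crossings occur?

Leg 1: +151.5° → +133.2°, shortest Δλ = -18.3° (west) — does not cross 180°.
Leg 2: +133.2° → -32.4°, shortest Δλ = -165.6° (west) — does not cross 180°.
Leg 3: -32.4° → -63.1°, shortest Δλ = -30.7° (west) — does not cross 180°.
Leg 4: -63.1° → +71.2°, shortest Δλ = 134.3° (east) — does not cross 180°.
Total crossings: 0.

0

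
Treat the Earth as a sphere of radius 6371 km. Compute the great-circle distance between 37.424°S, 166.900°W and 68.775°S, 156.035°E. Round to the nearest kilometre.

4143 km

Δλ = 156.035 − -166.900 = 322.935°; wrapped into (−180°, 180°]: -37.065°.
Δφ = -68.775 − -37.424 = -31.351°.
a = sin²(Δφ/2) + cos φ₁ · cos φ₂ · sin²(Δλ/2) = 0.102047.
c = 2·atan2(√a, √(1−a)) = 0.65030 rad → d = 6371·c ≈ 4143.03 km.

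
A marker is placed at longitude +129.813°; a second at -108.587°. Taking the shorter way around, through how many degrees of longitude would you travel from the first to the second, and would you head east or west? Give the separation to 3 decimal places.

121.600° east

Raw difference: -108.587 − 129.813 = -238.4°.
Normalise into (−180°, 180°]: -238.4° + 360° = 121.6°.
Positive ⇒ the second point lies to the east; separation 121.600°.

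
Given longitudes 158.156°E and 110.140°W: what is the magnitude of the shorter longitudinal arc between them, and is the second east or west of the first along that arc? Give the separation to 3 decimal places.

91.704° east

Raw difference: -110.140 − 158.156 = -268.296°.
Normalise into (−180°, 180°]: -268.296° + 360° = 91.704°.
Positive ⇒ the second point lies to the east; separation 91.704°.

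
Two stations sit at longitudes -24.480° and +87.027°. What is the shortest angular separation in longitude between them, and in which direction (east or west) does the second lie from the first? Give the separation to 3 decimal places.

Raw difference: 87.027 − -24.480 = 111.507°.
Normalise into (−180°, 180°]: 111.507° stays 111.507°.
Positive ⇒ the second point lies to the east; separation 111.507°.

111.507° east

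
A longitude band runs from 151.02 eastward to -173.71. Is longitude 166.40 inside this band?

Yes

Band width going east from +151.02° to -173.71°: ((-173.71 − 151.02) mod 360) = 35.27°.
Offset of +166.40° east of the west edge: ((166.40 − 151.02) mod 360) = 15.38°.
15.38° ≤ 35.27° ⇒ inside.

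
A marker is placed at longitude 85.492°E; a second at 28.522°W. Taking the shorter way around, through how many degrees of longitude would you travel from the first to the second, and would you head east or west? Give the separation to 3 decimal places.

114.014° west

Raw difference: -28.522 − 85.492 = -114.014°.
Normalise into (−180°, 180°]: -114.014° stays -114.014°.
Negative ⇒ the second point lies to the west; separation 114.014°.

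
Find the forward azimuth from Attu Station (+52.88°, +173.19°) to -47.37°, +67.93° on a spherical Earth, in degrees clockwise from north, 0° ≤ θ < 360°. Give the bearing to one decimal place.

Δλ = 67.93 − 173.19 = -105.26°.
θ = atan2( sin Δλ · cos φ₂ , cos φ₁ · sin φ₂ − sin φ₁ · cos φ₂ · cos Δλ )
  = atan2(-0.65338, -0.30187) = -114.798° → normalised to [0°, 360°): 245.202°.

245.2°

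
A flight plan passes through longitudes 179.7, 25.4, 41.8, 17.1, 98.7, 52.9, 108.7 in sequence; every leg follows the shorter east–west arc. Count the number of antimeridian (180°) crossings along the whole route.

0

Leg 1: +179.7° → +25.4°, shortest Δλ = -154.3° (west) — does not cross 180°.
Leg 2: +25.4° → +41.8°, shortest Δλ = 16.4° (east) — does not cross 180°.
Leg 3: +41.8° → +17.1°, shortest Δλ = -24.7° (west) — does not cross 180°.
Leg 4: +17.1° → +98.7°, shortest Δλ = 81.6° (east) — does not cross 180°.
Leg 5: +98.7° → +52.9°, shortest Δλ = -45.8° (west) — does not cross 180°.
Leg 6: +52.9° → +108.7°, shortest Δλ = 55.8° (east) — does not cross 180°.
Total crossings: 0.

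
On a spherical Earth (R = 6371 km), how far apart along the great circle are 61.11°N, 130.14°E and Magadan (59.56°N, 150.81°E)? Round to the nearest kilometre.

Δλ = 150.81 − 130.14 = 20.67°.
Δφ = 59.56 − 61.11 = -1.55°.
a = sin²(Δφ/2) + cos φ₁ · cos φ₂ · sin²(Δλ/2) = 0.008061.
c = 2·atan2(√a, √(1−a)) = 0.17981 rad → d = 6371·c ≈ 1145.56 km.

1146 km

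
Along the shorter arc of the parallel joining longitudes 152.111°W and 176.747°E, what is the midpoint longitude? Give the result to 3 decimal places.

167.682°W

Signed shortest Δλ from -152.111° to +176.747° is -31.142°.
Midpoint longitude = -152.111° + (-31.142°)/2 = -152.111° − 15.571° = -167.682°.
(The naïve average (-152.111 + +176.747)/2 = 12.318° is on the wrong side of the globe.)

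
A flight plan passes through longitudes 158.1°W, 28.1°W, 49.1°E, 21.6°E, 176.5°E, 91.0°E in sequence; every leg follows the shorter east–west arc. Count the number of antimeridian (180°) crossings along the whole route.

Leg 1: -158.1° → -28.1°, shortest Δλ = 130.0° (east) — does not cross 180°.
Leg 2: -28.1° → +49.1°, shortest Δλ = 77.2° (east) — does not cross 180°.
Leg 3: +49.1° → +21.6°, shortest Δλ = -27.5° (west) — does not cross 180°.
Leg 4: +21.6° → +176.5°, shortest Δλ = 154.9° (east) — does not cross 180°.
Leg 5: +176.5° → +91.0°, shortest Δλ = -85.5° (west) — does not cross 180°.
Total crossings: 0.

0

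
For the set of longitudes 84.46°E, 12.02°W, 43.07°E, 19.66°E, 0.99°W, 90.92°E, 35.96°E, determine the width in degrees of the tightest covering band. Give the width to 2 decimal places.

102.94°

Sort the longitudes: -12.02°, -0.99°, +19.66°, +35.96°, +43.07°, +84.46°, +90.92°.
Eastward gaps between consecutive values (wrapping around): 11.03°, 20.65°, 16.30°, 7.11°, 41.39°, 6.46°, 257.06°.
Largest gap = 257.06° ⇒ minimal covering band is its complement: 360° − 257.06° = 102.94°.
Band runs from -12.02° eastward to +90.92°.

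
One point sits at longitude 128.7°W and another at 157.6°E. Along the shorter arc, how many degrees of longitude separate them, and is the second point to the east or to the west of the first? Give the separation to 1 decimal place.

73.7° west

Raw difference: 157.6 − -128.7 = 286.3°.
Normalise into (−180°, 180°]: 286.3° − 360° = -73.7°.
Negative ⇒ the second point lies to the west; separation 73.7°.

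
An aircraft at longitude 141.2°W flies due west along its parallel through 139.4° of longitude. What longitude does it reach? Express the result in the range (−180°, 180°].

Start at -141.2°; shift −139.4° → -280.6°.
-280.6° lies outside (−180°, 180°]; add 360° → +79.4°.

79.4°E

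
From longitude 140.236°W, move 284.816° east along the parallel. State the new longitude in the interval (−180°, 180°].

144.580°E

Start at -140.236°; shift +284.816° → +144.580°.
+144.580° already lies in (−180°, 180°].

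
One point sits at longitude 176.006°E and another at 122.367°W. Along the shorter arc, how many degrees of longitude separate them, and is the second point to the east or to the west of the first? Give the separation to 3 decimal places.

61.627° east

Raw difference: -122.367 − 176.006 = -298.373°.
Normalise into (−180°, 180°]: -298.373° + 360° = 61.627°.
Positive ⇒ the second point lies to the east; separation 61.627°.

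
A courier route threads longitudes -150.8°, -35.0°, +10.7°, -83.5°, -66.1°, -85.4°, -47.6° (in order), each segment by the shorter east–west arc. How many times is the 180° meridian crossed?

Leg 1: -150.8° → -35.0°, shortest Δλ = 115.8° (east) — does not cross 180°.
Leg 2: -35.0° → +10.7°, shortest Δλ = 45.7° (east) — does not cross 180°.
Leg 3: +10.7° → -83.5°, shortest Δλ = -94.2° (west) — does not cross 180°.
Leg 4: -83.5° → -66.1°, shortest Δλ = 17.4° (east) — does not cross 180°.
Leg 5: -66.1° → -85.4°, shortest Δλ = -19.3° (west) — does not cross 180°.
Leg 6: -85.4° → -47.6°, shortest Δλ = 37.8° (east) — does not cross 180°.
Total crossings: 0.

0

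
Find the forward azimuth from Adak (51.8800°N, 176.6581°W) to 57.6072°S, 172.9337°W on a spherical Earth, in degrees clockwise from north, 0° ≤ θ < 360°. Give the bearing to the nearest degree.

Δλ = -172.9337 − -176.6581 = 3.7244°.
θ = atan2( sin Δλ · cos φ₂ , cos φ₁ · sin φ₂ − sin φ₁ · cos φ₂ · cos Δλ )
  = atan2(0.03480, -0.94183) = 177.884° → normalised to [0°, 360°): 177.884°.

178°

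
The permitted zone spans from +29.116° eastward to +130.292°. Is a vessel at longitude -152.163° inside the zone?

No

Band width going east from +29.116° to +130.292°: ((130.292 − 29.116) mod 360) = 101.176°.
Offset of -152.163° east of the west edge: ((-152.163 − 29.116) mod 360) = 178.721°.
178.721° > 101.176° ⇒ outside.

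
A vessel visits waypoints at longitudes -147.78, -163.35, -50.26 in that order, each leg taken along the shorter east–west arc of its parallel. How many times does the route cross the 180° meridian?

0

Leg 1: -147.78° → -163.35°, shortest Δλ = -15.57° (west) — does not cross 180°.
Leg 2: -163.35° → -50.26°, shortest Δλ = 113.09° (east) — does not cross 180°.
Total crossings: 0.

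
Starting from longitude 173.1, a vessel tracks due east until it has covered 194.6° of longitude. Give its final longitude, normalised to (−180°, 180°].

Start at +173.1°; shift +194.6° → +367.7°.
+367.7° lies outside (−180°, 180°]; subtract 360° → +7.7°.

+7.7°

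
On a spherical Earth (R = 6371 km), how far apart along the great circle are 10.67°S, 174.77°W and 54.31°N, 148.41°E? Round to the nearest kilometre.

Δλ = 148.41 − -174.77 = 323.18°; wrapped into (−180°, 180°]: -36.82°.
Δφ = 54.31 − -10.67 = 64.98°.
a = sin²(Δφ/2) + cos φ₁ · cos φ₂ · sin²(Δλ/2) = 0.345714.
c = 2·atan2(√a, √(1−a)) = 1.25711 rad → d = 6371·c ≈ 8009.02 km.

8009 km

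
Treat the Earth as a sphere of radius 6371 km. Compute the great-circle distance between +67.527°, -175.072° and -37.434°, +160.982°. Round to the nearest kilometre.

11844 km

Δλ = 160.982 − -175.072 = 336.054°; wrapped into (−180°, 180°]: -23.946°.
Δφ = -37.434 − 67.527 = -104.961°.
a = sin²(Δφ/2) + cos φ₁ · cos φ₂ · sin²(Δλ/2) = 0.642143.
c = 2·atan2(√a, √(1−a)) = 1.85906 rad → d = 6371·c ≈ 11844.06 km.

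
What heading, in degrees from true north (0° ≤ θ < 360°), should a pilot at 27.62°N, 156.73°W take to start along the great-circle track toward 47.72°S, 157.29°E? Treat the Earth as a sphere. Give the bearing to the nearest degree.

Δλ = 157.29 − -156.73 = 314.02°; wrapped into (−180°, 180°]: -45.98°.
θ = atan2( sin Δλ · cos φ₂ , cos φ₁ · sin φ₂ − sin φ₁ · cos φ₂ · cos Δλ )
  = atan2(-0.48378, -0.87229) = -150.987° → normalised to [0°, 360°): 209.013°.

209°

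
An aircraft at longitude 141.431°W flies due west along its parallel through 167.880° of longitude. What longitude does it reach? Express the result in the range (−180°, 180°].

50.689°E

Start at -141.431°; shift −167.880° → -309.311°.
-309.311° lies outside (−180°, 180°]; add 360° → +50.689°.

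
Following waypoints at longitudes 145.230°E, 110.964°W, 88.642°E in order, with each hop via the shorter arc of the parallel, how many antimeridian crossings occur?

Leg 1: +145.230° → -110.964°, shortest Δλ = 103.806° (east) — crosses 180°.
Leg 2: -110.964° → +88.642°, shortest Δλ = -160.394° (west) — crosses 180°.
Total crossings: 2.

2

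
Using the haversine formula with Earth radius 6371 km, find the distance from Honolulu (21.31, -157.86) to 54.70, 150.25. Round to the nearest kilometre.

5675 km

Δλ = 150.25 − -157.86 = 308.11°; wrapped into (−180°, 180°]: -51.89°.
Δφ = 54.70 − 21.31 = 33.39°.
a = sin²(Δφ/2) + cos φ₁ · cos φ₂ · sin²(Δλ/2) = 0.185575.
c = 2·atan2(√a, √(1−a)) = 0.89072 rad → d = 6371·c ≈ 5674.80 km.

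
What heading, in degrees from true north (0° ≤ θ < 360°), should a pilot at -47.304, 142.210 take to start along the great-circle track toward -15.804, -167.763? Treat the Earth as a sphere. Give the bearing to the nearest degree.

70°

Δλ = -167.763 − 142.210 = -309.973°; wrapped into (−180°, 180°]: 50.027°.
θ = atan2( sin Δλ · cos φ₂ , cos φ₁ · sin φ₂ − sin φ₁ · cos φ₂ · cos Δλ )
  = atan2(0.73738, 0.26963) = 69.915° → normalised to [0°, 360°): 69.915°.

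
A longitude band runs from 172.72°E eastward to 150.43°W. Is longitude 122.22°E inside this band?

No

Band width going east from +172.72° to -150.43°: ((-150.43 − 172.72) mod 360) = 36.85°.
Offset of +122.22° east of the west edge: ((122.22 − 172.72) mod 360) = 309.50°.
309.50° > 36.85° ⇒ outside.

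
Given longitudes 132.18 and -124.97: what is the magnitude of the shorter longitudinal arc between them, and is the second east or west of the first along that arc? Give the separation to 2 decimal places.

102.85° east

Raw difference: -124.97 − 132.18 = -257.15°.
Normalise into (−180°, 180°]: -257.15° + 360° = 102.85°.
Positive ⇒ the second point lies to the east; separation 102.85°.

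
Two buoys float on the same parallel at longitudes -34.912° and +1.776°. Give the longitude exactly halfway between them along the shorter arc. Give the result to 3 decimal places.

Signed shortest Δλ from -34.912° to +1.776° is +36.688°.
Midpoint longitude = -34.912° + (+36.688°)/2 = -34.912° + 18.344° = -16.568°.

-16.568°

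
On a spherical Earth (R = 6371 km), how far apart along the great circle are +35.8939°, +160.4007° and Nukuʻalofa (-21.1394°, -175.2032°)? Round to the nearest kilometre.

6842 km

Δλ = -175.2032 − 160.4007 = -335.6039°; wrapped into (−180°, 180°]: 24.3961°.
Δφ = -21.1394 − 35.8939 = -57.0333°.
a = sin²(Δφ/2) + cos φ₁ · cos φ₂ · sin²(Δλ/2) = 0.261657.
c = 2·atan2(√a, √(1−a)) = 1.07391 rad → d = 6371·c ≈ 6841.91 km.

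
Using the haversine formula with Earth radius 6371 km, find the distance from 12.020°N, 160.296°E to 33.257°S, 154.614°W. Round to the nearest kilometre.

6939 km

Δλ = -154.614 − 160.296 = -314.910°; wrapped into (−180°, 180°]: 45.090°.
Δφ = -33.257 − 12.020 = -45.277°.
a = sin²(Δφ/2) + cos φ₁ · cos φ₂ · sin²(Δλ/2) = 0.268391.
c = 2·atan2(√a, √(1−a)) = 1.08917 rad → d = 6371·c ≈ 6939.13 km.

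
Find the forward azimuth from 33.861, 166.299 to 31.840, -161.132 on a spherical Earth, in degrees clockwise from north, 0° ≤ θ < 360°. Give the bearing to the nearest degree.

Δλ = -161.132 − 166.299 = -327.431°; wrapped into (−180°, 180°]: 32.569°.
θ = atan2( sin Δλ · cos φ₂ , cos φ₁ · sin φ₂ − sin φ₁ · cos φ₂ · cos Δλ )
  = atan2(0.45731, 0.03917) = 85.104° → normalised to [0°, 360°): 85.104°.

85°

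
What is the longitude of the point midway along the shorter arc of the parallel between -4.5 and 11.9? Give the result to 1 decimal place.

Signed shortest Δλ from -4.5° to +11.9° is +16.4°.
Midpoint longitude = -4.5° + (+16.4°)/2 = -4.5° + 8.2° = +3.7°.

+3.7°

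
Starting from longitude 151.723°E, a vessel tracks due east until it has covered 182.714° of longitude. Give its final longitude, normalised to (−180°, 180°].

25.563°W

Start at +151.723°; shift +182.714° → +334.437°.
+334.437° lies outside (−180°, 180°]; subtract 360° → -25.563°.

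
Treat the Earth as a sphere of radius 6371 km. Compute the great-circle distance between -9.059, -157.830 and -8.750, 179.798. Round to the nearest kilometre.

Δλ = 179.798 − -157.830 = 337.628°; wrapped into (−180°, 180°]: -22.372°.
Δφ = -8.750 − -9.059 = 0.309°.
a = sin²(Δφ/2) + cos φ₁ · cos φ₂ · sin²(Δλ/2) = 0.036739.
c = 2·atan2(√a, √(1−a)) = 0.38574 rad → d = 6371·c ≈ 2457.53 km.

2458 km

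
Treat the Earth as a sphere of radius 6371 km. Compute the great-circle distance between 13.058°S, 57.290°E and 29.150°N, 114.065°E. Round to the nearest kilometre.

Δλ = 114.065 − 57.290 = 56.775°.
Δφ = 29.150 − -13.058 = 42.208°.
a = sin²(Δφ/2) + cos φ₁ · cos φ₂ · sin²(Δλ/2) = 0.321948.
c = 2·atan2(√a, √(1−a)) = 1.20670 rad → d = 6371·c ≈ 7687.89 km.

7688 km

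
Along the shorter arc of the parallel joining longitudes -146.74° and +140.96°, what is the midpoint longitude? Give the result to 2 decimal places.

+177.11°

Signed shortest Δλ from -146.74° to +140.96° is -72.30°.
Midpoint longitude = -146.74° + (-72.30°)/2 = -146.74° − 36.15° = -182.89°.
Normalise into (−180°, 180°]: +177.11°.
(The naïve average (-146.74 + +140.96)/2 = -2.89° is on the wrong side of the globe.)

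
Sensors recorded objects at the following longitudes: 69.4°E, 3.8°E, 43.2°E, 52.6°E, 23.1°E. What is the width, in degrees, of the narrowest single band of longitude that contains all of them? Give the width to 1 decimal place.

65.6°

Sort the longitudes: +3.8°, +23.1°, +43.2°, +52.6°, +69.4°.
Eastward gaps between consecutive values (wrapping around): 19.3°, 20.1°, 9.4°, 16.8°, 294.4°.
Largest gap = 294.4° ⇒ minimal covering band is its complement: 360° − 294.4° = 65.6°.
Band runs from +3.8° eastward to +69.4°.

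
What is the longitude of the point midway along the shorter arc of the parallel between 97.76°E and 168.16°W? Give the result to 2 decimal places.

Signed shortest Δλ from +97.76° to -168.16° is +94.08°.
Midpoint longitude = +97.76° + (+94.08°)/2 = +97.76° + 47.04° = +144.80°.
(The naïve average (+97.76 + -168.16)/2 = -35.2° is on the wrong side of the globe.)

144.80°E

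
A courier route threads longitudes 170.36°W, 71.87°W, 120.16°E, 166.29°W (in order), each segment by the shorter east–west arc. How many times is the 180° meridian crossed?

Leg 1: -170.36° → -71.87°, shortest Δλ = 98.49° (east) — does not cross 180°.
Leg 2: -71.87° → +120.16°, shortest Δλ = -167.97° (west) — crosses 180°.
Leg 3: +120.16° → -166.29°, shortest Δλ = 73.55° (east) — crosses 180°.
Total crossings: 2.

2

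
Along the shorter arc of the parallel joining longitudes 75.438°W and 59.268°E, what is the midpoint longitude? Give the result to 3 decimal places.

8.085°W

Signed shortest Δλ from -75.438° to +59.268° is +134.706°.
Midpoint longitude = -75.438° + (+134.706°)/2 = -75.438° + 67.353° = -8.085°.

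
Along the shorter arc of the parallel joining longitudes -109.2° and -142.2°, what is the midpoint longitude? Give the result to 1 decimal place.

Signed shortest Δλ from -109.2° to -142.2° is -33.0°.
Midpoint longitude = -109.2° + (-33.0°)/2 = -109.2° − 16.5° = -125.7°.

-125.7°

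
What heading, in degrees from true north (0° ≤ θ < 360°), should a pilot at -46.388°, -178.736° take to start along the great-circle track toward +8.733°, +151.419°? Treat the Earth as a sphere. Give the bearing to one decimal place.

Δλ = 151.419 − -178.736 = 330.155°; wrapped into (−180°, 180°]: -29.845°.
θ = atan2( sin Δλ · cos φ₂ , cos φ₁ · sin φ₂ − sin φ₁ · cos φ₂ · cos Δλ )
  = atan2(-0.49189, 0.72545) = -34.139° → normalised to [0°, 360°): 325.861°.

325.9°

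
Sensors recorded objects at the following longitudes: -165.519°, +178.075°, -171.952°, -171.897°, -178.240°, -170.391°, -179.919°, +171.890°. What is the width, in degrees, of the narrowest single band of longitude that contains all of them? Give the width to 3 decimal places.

22.591°

Sort the longitudes: -179.919°, -178.240°, -171.952°, -171.897°, -170.391°, -165.519°, +171.890°, +178.075°.
Eastward gaps between consecutive values (wrapping around): 1.679°, 6.288°, 0.055°, 1.506°, 4.872°, 337.409°, 6.185°, 2.006°.
Largest gap = 337.409° ⇒ minimal covering band is its complement: 360° − 337.409° = 22.591°.
Band runs from +171.890° eastward to -165.519°, crossing the antimeridian.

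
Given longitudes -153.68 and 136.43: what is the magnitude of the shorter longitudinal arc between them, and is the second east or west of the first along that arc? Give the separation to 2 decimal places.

Raw difference: 136.43 − -153.68 = 290.11°.
Normalise into (−180°, 180°]: 290.11° − 360° = -69.89°.
Negative ⇒ the second point lies to the west; separation 69.89°.

69.89° west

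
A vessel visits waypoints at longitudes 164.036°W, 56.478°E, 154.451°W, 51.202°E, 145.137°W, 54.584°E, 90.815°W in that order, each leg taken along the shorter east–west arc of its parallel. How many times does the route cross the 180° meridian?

Leg 1: -164.036° → +56.478°, shortest Δλ = -139.486° (west) — crosses 180°.
Leg 2: +56.478° → -154.451°, shortest Δλ = 149.071° (east) — crosses 180°.
Leg 3: -154.451° → +51.202°, shortest Δλ = -154.347° (west) — crosses 180°.
Leg 4: +51.202° → -145.137°, shortest Δλ = 163.661° (east) — crosses 180°.
Leg 5: -145.137° → +54.584°, shortest Δλ = -160.279° (west) — crosses 180°.
Leg 6: +54.584° → -90.815°, shortest Δλ = -145.399° (west) — does not cross 180°.
Total crossings: 5.

5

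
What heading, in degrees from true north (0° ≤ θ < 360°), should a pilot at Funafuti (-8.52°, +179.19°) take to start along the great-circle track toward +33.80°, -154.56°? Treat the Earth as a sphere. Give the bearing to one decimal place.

29.1°

Δλ = -154.56 − 179.19 = -333.75°; wrapped into (−180°, 180°]: 26.25°.
θ = atan2( sin Δλ · cos φ₂ , cos φ₁ · sin φ₂ − sin φ₁ · cos φ₂ · cos Δλ )
  = atan2(0.36754, 0.66057) = 29.091° → normalised to [0°, 360°): 29.091°.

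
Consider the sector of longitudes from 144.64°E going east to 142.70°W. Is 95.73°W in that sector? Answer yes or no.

No

Band width going east from +144.64° to -142.70°: ((-142.70 − 144.64) mod 360) = 72.66°.
Offset of -95.73° east of the west edge: ((-95.73 − 144.64) mod 360) = 119.63°.
119.63° > 72.66° ⇒ outside.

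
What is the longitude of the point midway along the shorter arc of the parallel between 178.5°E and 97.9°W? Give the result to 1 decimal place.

Signed shortest Δλ from +178.5° to -97.9° is +83.6°.
Midpoint longitude = +178.5° + (+83.6°)/2 = +178.5° + 41.8° = +220.3°.
Normalise into (−180°, 180°]: -139.7°.
(The naïve average (+178.5 + -97.9)/2 = 40.3° is on the wrong side of the globe.)

139.7°W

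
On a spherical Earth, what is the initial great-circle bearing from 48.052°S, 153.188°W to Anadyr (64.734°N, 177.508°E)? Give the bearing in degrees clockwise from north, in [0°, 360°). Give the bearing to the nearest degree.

Δλ = 177.508 − -153.188 = 330.696°; wrapped into (−180°, 180°]: -29.304°.
θ = atan2( sin Δλ · cos φ₂ , cos φ₁ · sin φ₂ − sin φ₁ · cos φ₂ · cos Δλ )
  = atan2(-0.20890, 0.88134) = -13.335° → normalised to [0°, 360°): 346.665°.

347°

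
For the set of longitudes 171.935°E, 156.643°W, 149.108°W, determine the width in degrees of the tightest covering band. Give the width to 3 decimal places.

38.957°

Sort the longitudes: -156.643°, -149.108°, +171.935°.
Eastward gaps between consecutive values (wrapping around): 7.535°, 321.043°, 31.422°.
Largest gap = 321.043° ⇒ minimal covering band is its complement: 360° − 321.043° = 38.957°.
Band runs from +171.935° eastward to -149.108°, crossing the antimeridian.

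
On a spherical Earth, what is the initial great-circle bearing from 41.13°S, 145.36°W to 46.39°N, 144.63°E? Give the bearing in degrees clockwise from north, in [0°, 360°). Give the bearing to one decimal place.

317.2°

Δλ = 144.63 − -145.36 = 289.99°; wrapped into (−180°, 180°]: -70.01°.
θ = atan2( sin Δλ · cos φ₂ , cos φ₁ · sin φ₂ − sin φ₁ · cos φ₂ · cos Δλ )
  = atan2(-0.64819, 0.70047) = -42.780° → normalised to [0°, 360°): 317.220°.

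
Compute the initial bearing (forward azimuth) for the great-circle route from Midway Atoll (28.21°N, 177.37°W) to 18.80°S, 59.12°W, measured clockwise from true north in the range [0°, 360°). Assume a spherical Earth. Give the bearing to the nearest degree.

Δλ = -59.12 − -177.37 = 118.25°.
θ = atan2( sin Δλ · cos φ₂ , cos φ₁ · sin φ₂ − sin φ₁ · cos φ₂ · cos Δλ )
  = atan2(0.83389, -0.07218) = 94.947° → normalised to [0°, 360°): 94.947°.

95°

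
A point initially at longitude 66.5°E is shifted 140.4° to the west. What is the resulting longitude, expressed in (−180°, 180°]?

73.9°W

Start at +66.5°; shift −140.4° → -73.9°.
-73.9° already lies in (−180°, 180°].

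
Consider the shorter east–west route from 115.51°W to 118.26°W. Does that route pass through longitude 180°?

Signed shortest Δλ = ((-118.26 − -115.51 + 180) mod 360) − 180 = -2.75°.
Going west by 2.75° from -115.51° reaches -118.26° without touching 180°.

No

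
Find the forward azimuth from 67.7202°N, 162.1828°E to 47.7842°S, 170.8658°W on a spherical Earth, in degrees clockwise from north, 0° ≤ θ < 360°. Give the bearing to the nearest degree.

Δλ = -170.8658 − 162.1828 = -333.0486°; wrapped into (−180°, 180°]: 26.9514°.
θ = atan2( sin Δλ · cos φ₂ , cos φ₁ · sin φ₂ − sin φ₁ · cos φ₂ · cos Δλ )
  = atan2(0.30454, -0.83502) = 159.963° → normalised to [0°, 360°): 159.963°.

160°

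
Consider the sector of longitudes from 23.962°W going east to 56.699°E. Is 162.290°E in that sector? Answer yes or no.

No

Band width going east from -23.962° to +56.699°: ((56.699 − -23.962) mod 360) = 80.661°.
Offset of +162.290° east of the west edge: ((162.290 − -23.962) mod 360) = 186.252°.
186.252° > 80.661° ⇒ outside.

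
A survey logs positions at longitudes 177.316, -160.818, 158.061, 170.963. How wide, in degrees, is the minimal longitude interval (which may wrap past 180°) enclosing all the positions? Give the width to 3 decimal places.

Sort the longitudes: -160.818°, +158.061°, +170.963°, +177.316°.
Eastward gaps between consecutive values (wrapping around): 318.879°, 12.902°, 6.353°, 21.866°.
Largest gap = 318.879° ⇒ minimal covering band is its complement: 360° − 318.879° = 41.121°.
Band runs from +158.061° eastward to -160.818°, crossing the antimeridian.

41.121°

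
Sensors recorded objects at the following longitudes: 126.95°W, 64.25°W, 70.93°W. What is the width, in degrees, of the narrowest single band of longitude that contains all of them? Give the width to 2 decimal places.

Sort the longitudes: -126.95°, -70.93°, -64.25°.
Eastward gaps between consecutive values (wrapping around): 56.02°, 6.68°, 297.30°.
Largest gap = 297.30° ⇒ minimal covering band is its complement: 360° − 297.30° = 62.70°.
Band runs from -126.95° eastward to -64.25°.

62.70°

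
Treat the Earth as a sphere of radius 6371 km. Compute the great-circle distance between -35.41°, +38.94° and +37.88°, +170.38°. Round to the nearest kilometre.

Δλ = 170.38 − 38.94 = 131.44°.
Δφ = 37.88 − -35.41 = 73.29°.
a = sin²(Δφ/2) + cos φ₁ · cos φ₂ · sin²(Δλ/2) = 0.890765.
c = 2·atan2(√a, √(1−a)) = 2.46791 rad → d = 6371·c ≈ 15723.06 km.

15723 km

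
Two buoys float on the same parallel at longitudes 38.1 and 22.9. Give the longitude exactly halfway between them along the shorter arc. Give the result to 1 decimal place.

Signed shortest Δλ from +38.1° to +22.9° is -15.2°.
Midpoint longitude = +38.1° + (-15.2°)/2 = +38.1° − 7.6° = +30.5°.

+30.5°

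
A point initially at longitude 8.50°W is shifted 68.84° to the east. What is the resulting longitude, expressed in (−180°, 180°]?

Start at -8.50°; shift +68.84° → +60.34°.
+60.34° already lies in (−180°, 180°].

60.34°E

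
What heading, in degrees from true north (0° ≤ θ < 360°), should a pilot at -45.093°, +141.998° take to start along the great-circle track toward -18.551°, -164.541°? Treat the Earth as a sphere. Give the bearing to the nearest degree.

77°

Δλ = -164.541 − 141.998 = -306.539°; wrapped into (−180°, 180°]: 53.461°.
θ = atan2( sin Δλ · cos φ₂ , cos φ₁ · sin φ₂ − sin φ₁ · cos φ₂ · cos Δλ )
  = atan2(0.76171, 0.17516) = 77.049° → normalised to [0°, 360°): 77.049°.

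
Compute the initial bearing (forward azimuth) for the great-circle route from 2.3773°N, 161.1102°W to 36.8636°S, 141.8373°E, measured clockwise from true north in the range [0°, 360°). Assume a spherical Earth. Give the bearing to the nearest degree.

Δλ = 141.8373 − -161.1102 = 302.9475°; wrapped into (−180°, 180°]: -57.0525°.
θ = atan2( sin Δλ · cos φ₂ , cos φ₁ · sin φ₂ − sin φ₁ · cos φ₂ · cos Δλ )
  = atan2(-0.67139, -0.61744) = -132.603° → normalised to [0°, 360°): 227.397°.

227°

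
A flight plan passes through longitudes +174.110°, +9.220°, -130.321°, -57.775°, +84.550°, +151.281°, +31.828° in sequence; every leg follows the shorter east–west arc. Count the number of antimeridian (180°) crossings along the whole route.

0

Leg 1: +174.110° → +9.220°, shortest Δλ = -164.89° (west) — does not cross 180°.
Leg 2: +9.220° → -130.321°, shortest Δλ = -139.541° (west) — does not cross 180°.
Leg 3: -130.321° → -57.775°, shortest Δλ = 72.546° (east) — does not cross 180°.
Leg 4: -57.775° → +84.550°, shortest Δλ = 142.325° (east) — does not cross 180°.
Leg 5: +84.550° → +151.281°, shortest Δλ = 66.731° (east) — does not cross 180°.
Leg 6: +151.281° → +31.828°, shortest Δλ = -119.453° (west) — does not cross 180°.
Total crossings: 0.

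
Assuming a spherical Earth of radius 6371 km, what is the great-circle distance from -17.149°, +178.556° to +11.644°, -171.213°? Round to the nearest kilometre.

Δλ = -171.213 − 178.556 = -349.769°; wrapped into (−180°, 180°]: 10.231°.
Δφ = 11.644 − -17.149 = 28.793°.
a = sin²(Δφ/2) + cos φ₁ · cos φ₂ · sin²(Δλ/2) = 0.069258.
c = 2·atan2(√a, √(1−a)) = 0.53261 rad → d = 6371·c ≈ 3393.26 km.

3393 km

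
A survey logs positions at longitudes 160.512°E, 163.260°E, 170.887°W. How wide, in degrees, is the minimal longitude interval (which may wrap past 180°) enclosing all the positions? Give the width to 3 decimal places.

Sort the longitudes: -170.887°, +160.512°, +163.260°.
Eastward gaps between consecutive values (wrapping around): 331.399°, 2.748°, 25.853°.
Largest gap = 331.399° ⇒ minimal covering band is its complement: 360° − 331.399° = 28.601°.
Band runs from +160.512° eastward to -170.887°, crossing the antimeridian.

28.601°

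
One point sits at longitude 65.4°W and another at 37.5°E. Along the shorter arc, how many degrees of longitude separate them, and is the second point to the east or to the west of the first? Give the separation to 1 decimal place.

Raw difference: 37.5 − -65.4 = 102.9°.
Normalise into (−180°, 180°]: 102.9° stays 102.9°.
Positive ⇒ the second point lies to the east; separation 102.9°.

102.9° east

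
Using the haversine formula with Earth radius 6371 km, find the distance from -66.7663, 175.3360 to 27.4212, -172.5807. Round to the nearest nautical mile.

Δλ = -172.5807 − 175.3360 = -347.9167°; wrapped into (−180°, 180°]: 12.0833°.
Δφ = 27.4212 − -66.7663 = 94.1875°.
a = sin²(Δφ/2) + cos φ₁ · cos φ₂ · sin²(Δλ/2) = 0.540389.
c = 2·atan2(√a, √(1−a)) = 1.65166 rad → d = 6371·c ≈ 10522.75 km ≈ 5681.83 nmi.

5682 nmi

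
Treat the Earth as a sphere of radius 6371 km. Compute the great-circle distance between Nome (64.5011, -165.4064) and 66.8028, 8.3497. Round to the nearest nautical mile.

Δλ = 8.3497 − -165.4064 = 173.7561°.
Δφ = 66.8028 − 64.5011 = 2.3017°.
a = sin²(Δφ/2) + cos φ₁ · cos φ₂ · sin²(Δλ/2) = 0.169471.
c = 2·atan2(√a, √(1−a)) = 0.84857 rad → d = 6371·c ≈ 5406.22 km ≈ 2919.13 nmi.

2919 nmi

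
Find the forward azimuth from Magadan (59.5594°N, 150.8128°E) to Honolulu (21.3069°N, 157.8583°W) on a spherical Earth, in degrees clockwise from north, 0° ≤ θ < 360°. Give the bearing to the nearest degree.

114°

Δλ = -157.8583 − 150.8128 = -308.6711°; wrapped into (−180°, 180°]: 51.3289°.
θ = atan2( sin Δλ · cos φ₂ , cos φ₁ · sin φ₂ − sin φ₁ · cos φ₂ · cos Δλ )
  = atan2(0.72738, -0.31780) = 113.601° → normalised to [0°, 360°): 113.601°.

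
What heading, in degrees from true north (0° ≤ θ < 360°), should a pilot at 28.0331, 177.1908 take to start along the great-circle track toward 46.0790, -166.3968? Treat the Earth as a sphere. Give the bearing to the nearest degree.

Δλ = -166.3968 − 177.1908 = -343.5876°; wrapped into (−180°, 180°]: 16.4124°.
θ = atan2( sin Δλ · cos φ₂ , cos φ₁ · sin φ₂ − sin φ₁ · cos φ₂ · cos Δλ )
  = atan2(0.19599, 0.32306) = 31.244° → normalised to [0°, 360°): 31.244°.

31°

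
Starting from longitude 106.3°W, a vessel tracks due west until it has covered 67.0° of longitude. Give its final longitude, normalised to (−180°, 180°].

Start at -106.3°; shift −67.0° → -173.3°.
-173.3° already lies in (−180°, 180°].

173.3°W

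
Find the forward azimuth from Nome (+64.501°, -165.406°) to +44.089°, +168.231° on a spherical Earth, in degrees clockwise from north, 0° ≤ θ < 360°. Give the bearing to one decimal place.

228.6°

Δλ = 168.231 − -165.406 = 333.637°; wrapped into (−180°, 180°]: -26.363°.
θ = atan2( sin Δλ · cos φ₂ , cos φ₁ · sin φ₂ − sin φ₁ · cos φ₂ · cos Δλ )
  = atan2(-0.31895, -0.28134) = -131.416° → normalised to [0°, 360°): 228.584°.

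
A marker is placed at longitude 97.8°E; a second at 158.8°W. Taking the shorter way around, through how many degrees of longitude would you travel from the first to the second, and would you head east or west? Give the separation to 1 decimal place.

Raw difference: -158.8 − 97.8 = -256.6°.
Normalise into (−180°, 180°]: -256.6° + 360° = 103.4°.
Positive ⇒ the second point lies to the east; separation 103.4°.

103.4° east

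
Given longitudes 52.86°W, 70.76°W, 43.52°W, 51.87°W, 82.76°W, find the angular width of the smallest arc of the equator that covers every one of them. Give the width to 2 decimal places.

39.24°

Sort the longitudes: -82.76°, -70.76°, -52.86°, -51.87°, -43.52°.
Eastward gaps between consecutive values (wrapping around): 12.00°, 17.90°, 0.99°, 8.35°, 320.76°.
Largest gap = 320.76° ⇒ minimal covering band is its complement: 360° − 320.76° = 39.24°.
Band runs from -82.76° eastward to -43.52°.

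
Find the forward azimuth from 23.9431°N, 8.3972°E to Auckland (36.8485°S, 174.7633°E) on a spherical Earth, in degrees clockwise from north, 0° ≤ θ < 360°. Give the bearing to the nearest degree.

Δλ = 174.7633 − 8.3972 = 166.3661°.
θ = atan2( sin Δλ · cos φ₂ , cos φ₁ · sin φ₂ − sin φ₁ · cos φ₂ · cos Δλ )
  = atan2(0.18863, -0.23249) = 140.947° → normalised to [0°, 360°): 140.947°.

141°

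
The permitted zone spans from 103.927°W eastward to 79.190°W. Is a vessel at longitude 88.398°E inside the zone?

No

Band width going east from -103.927° to -79.190°: ((-79.190 − -103.927) mod 360) = 24.737°.
Offset of +88.398° east of the west edge: ((88.398 − -103.927) mod 360) = 192.325°.
192.325° > 24.737° ⇒ outside.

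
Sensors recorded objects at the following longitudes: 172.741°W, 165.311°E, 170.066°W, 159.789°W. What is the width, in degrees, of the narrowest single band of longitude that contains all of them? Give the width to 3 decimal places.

Sort the longitudes: -172.741°, -170.066°, -159.789°, +165.311°.
Eastward gaps between consecutive values (wrapping around): 2.675°, 10.277°, 325.100°, 21.948°.
Largest gap = 325.100° ⇒ minimal covering band is its complement: 360° − 325.100° = 34.900°.
Band runs from +165.311° eastward to -159.789°, crossing the antimeridian.

34.900°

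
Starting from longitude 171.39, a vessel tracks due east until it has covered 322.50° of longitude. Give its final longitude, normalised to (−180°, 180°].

Start at +171.39°; shift +322.50° → +493.89°.
+493.89° lies outside (−180°, 180°]; subtract 360° → +133.89°.

+133.89°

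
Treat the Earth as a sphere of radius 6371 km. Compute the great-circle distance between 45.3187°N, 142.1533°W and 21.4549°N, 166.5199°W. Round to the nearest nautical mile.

Δλ = -166.5199 − -142.1533 = -24.3666°.
Δφ = 21.4549 − 45.3187 = -23.8638°.
a = sin²(Δφ/2) + cos φ₁ · cos φ₂ · sin²(Δλ/2) = 0.071892.
c = 2·atan2(√a, √(1−a)) = 0.54290 rad → d = 6371·c ≈ 3458.80 km ≈ 1867.60 nmi.

1868 nmi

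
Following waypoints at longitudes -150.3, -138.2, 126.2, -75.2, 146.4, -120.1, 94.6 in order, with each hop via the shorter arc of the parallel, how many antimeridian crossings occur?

5

Leg 1: -150.3° → -138.2°, shortest Δλ = 12.1° (east) — does not cross 180°.
Leg 2: -138.2° → +126.2°, shortest Δλ = -95.6° (west) — crosses 180°.
Leg 3: +126.2° → -75.2°, shortest Δλ = 158.6° (east) — crosses 180°.
Leg 4: -75.2° → +146.4°, shortest Δλ = -138.4° (west) — crosses 180°.
Leg 5: +146.4° → -120.1°, shortest Δλ = 93.5° (east) — crosses 180°.
Leg 6: -120.1° → +94.6°, shortest Δλ = -145.3° (west) — crosses 180°.
Total crossings: 5.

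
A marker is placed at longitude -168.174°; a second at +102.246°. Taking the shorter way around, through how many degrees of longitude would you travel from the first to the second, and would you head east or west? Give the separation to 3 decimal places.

89.580° west

Raw difference: 102.246 − -168.174 = 270.42°.
Normalise into (−180°, 180°]: 270.42° − 360° = -89.58°.
Negative ⇒ the second point lies to the west; separation 89.580°.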